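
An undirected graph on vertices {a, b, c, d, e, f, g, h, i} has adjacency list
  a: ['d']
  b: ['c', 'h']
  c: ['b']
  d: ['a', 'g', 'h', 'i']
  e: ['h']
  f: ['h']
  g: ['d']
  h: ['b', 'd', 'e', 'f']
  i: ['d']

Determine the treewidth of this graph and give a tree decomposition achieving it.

The largest bag has 2 vertices, giving width 1; this decomposition certifies tw(G) ≤ 1. Since G has at least one edge (e.g. f–h), it is not an edgeless graph, so tw(G) ≥ 1. Hence tw(G) = 1 exactly.

Treewidth 1.
One such decomposition:
Bags: B1 = {f, h}  B2 = {b, h}  B3 = {d, h}  B4 = {d, i}  B5 = {d, g}  B6 = {e, h}  B7 = {b, c}  B8 = {a, d}
Tree: B1–B2, B2–B3, B3–B4, B3–B5, B3–B6, B2–B7, B5–B8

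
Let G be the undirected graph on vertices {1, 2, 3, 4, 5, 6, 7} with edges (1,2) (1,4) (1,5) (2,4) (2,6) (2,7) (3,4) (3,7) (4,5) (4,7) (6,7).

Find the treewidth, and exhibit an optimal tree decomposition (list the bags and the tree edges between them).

Treewidth 2.
One optimal decomposition is:
Bags: B1 = {2, 4, 7}  B2 = {1, 2, 4}  B3 = {2, 6, 7}  B4 = {3, 4, 7}  B5 = {1, 4, 5}
Tree: B1–B2, B1–B3, B1–B4, B2–B5

Each bag holds 3 vertices, so the decomposition has width 2, which upper-bounds the treewidth. Conversely, {1, 2, 4} is a clique of size 3, and the vertices of any clique must share a bag in every tree decomposition; so some bag has ≥ 3 vertices and tw(G) ≥ 2. Therefore the treewidth is 2.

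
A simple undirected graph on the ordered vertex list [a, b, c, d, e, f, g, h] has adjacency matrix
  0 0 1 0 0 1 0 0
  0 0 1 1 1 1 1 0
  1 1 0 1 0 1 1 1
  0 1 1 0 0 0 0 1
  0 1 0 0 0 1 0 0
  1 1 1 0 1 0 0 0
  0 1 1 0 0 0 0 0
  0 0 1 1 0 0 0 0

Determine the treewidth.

A width-2 tree decomposition is:
Bags: B1 = {b, c, g}  B2 = {b, c, f}  B3 = {b, c, d}  B4 = {b, e, f}  B5 = {a, c, f}  B6 = {c, d, h}
Tree: B1–B2, B1–B3, B2–B4, B2–B5, B3–B6
The largest bag has 3 vertices, giving width 2; this decomposition certifies tw(G) ≤ 2. Conversely, {b, e, f} is a clique of size 3, and the vertices of any clique must share a bag in every tree decomposition; so some bag has ≥ 3 vertices and tw(G) ≥ 2. Therefore the treewidth is 2.

2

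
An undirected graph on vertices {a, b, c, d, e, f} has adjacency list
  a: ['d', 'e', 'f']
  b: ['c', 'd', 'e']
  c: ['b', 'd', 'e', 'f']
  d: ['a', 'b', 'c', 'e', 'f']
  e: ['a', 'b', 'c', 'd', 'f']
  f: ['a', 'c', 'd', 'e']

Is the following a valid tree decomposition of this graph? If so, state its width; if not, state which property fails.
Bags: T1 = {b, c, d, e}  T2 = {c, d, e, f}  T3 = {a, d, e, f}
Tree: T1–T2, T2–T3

Yes; width 3.

Every vertex of G appears in some bag (union = {a, b, c, d, e, f}); every edge is covered by a bag; and for each vertex v the set of bags containing v is connected in the bag tree. The decomposition is therefore valid. The largest bag has 4 vertices, so the width is 3.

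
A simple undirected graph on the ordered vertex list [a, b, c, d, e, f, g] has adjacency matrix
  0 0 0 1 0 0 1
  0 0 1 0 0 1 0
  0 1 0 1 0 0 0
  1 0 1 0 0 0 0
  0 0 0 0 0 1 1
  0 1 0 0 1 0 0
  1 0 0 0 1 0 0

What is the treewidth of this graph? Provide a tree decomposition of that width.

Treewidth 2.
One optimal decomposition is:
Bags: B1 = {b, c, d}  B2 = {a, b, d}  B3 = {a, b, g}  B4 = {b, e, g}  B5 = {b, e, f}
Tree: B1–B2, B2–B3, B3–B4, B4–B5

The largest bag has 3 vertices, giving width 2; this decomposition certifies tw(G) ≤ 2. The edges b–c–d–a–g–e–f–b form a cycle, so G is not a tree and its treewidth is at least 2. Combining the bounds, tw(G) = 2.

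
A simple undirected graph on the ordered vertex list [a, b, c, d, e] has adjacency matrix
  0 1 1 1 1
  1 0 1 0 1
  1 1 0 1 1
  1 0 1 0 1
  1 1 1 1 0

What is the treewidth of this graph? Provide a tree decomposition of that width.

Each bag holds 4 vertices, so the decomposition has width 3, which upper-bounds the treewidth. On the other hand G contains the 4-clique {a, c, d, e}. A clique must lie in a single bag of any decomposition, so no decomposition can have width below 3. Hence tw(G) = 3 exactly.

Treewidth 3.
One optimal decomposition is:
Bags: B1 = {a, b, c, e}  B2 = {a, c, d, e}
Tree: B1–B2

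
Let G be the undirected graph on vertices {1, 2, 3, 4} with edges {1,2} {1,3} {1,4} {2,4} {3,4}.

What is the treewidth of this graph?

2

A width-2 tree decomposition is:
Bags: B1 = {1, 2, 4}  B2 = {1, 3, 4}
Tree: B1–B2
Each bag holds 3 vertices, so the decomposition has width 2, which upper-bounds the treewidth. For the lower bound, the 3 vertices {1, 2, 4} are pairwise adjacent, and any tree decomposition puts a clique entirely inside one bag — forcing width ≥ 2. Therefore the treewidth is 2.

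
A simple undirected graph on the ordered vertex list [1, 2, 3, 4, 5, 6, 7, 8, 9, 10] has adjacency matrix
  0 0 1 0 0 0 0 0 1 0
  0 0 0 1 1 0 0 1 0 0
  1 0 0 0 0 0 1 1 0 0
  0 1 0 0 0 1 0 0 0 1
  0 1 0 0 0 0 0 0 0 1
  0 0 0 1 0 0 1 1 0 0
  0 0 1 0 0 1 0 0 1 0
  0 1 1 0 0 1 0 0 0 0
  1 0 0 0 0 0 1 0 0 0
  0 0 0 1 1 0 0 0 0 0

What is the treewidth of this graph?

A width-2 tree decomposition is:
Bags: B1 = {4, 5, 10}  B2 = {2, 4, 5}  B3 = {2, 4, 6}  B4 = {2, 6, 8}  B5 = {6, 7, 8}  B6 = {3, 7, 8}  B7 = {3, 7, 9}  B8 = {1, 3, 9}
Tree: B1–B2, B2–B3, B3–B4, B4–B5, B5–B6, B6–B7, B7–B8
Each bag holds 3 vertices, so the decomposition has width 2, which upper-bounds the treewidth. The edges 10–5–2–4–10 form a cycle, so G is not a tree and its treewidth is at least 2. Therefore the treewidth is 2.

2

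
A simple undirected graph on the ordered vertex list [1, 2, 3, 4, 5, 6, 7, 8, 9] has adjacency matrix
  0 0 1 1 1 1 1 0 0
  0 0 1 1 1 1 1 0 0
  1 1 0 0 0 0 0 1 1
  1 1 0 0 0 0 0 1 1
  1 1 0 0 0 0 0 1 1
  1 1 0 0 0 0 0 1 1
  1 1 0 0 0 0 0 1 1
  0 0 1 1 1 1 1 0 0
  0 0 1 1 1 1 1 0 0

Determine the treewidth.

A width-4 tree decomposition is:
Bags: B1 = {1, 2, 5, 8, 9}  B2 = {1, 2, 4, 8, 9}  B3 = {1, 2, 3, 8, 9}  B4 = {1, 2, 7, 8, 9}  B5 = {1, 2, 6, 8, 9}
Tree: B1–B2, B2–B3, B3–B4, B4–B5
The largest bag has 5 vertices, giving width 4; this decomposition certifies tw(G) ≤ 4. For the lower bound: the 5 vertex sets {5,9}, {2,4}, {3,8}, {1}, {7} are disjoint, each induces a connected subgraph, and every pair is joined by at least one edge of G. Contracting each set to a single vertex therefore yields K_{5} as a minor, and since treewidth is minor-monotone, tw(G) ≥ tw(K_{5}) = 4. The upper and lower bounds meet at 4, so that is the treewidth.

4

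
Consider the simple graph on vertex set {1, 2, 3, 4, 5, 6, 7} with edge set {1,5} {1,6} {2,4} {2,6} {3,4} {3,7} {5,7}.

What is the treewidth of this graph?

A width-2 tree decomposition is:
Bags: B1 = {3, 5, 7}  B2 = {1, 3, 5}  B3 = {1, 3, 6}  B4 = {2, 3, 6}  B5 = {2, 3, 4}
Tree: B1–B2, B2–B3, B3–B4, B4–B5
Each bag holds 3 vertices, so the decomposition has width 2, which upper-bounds the treewidth. For the lower bound, G contains the cycle 3–7–5–1–6–2–4–3, so G is not a forest; only forests have treewidth ≤ 1, hence tw(G) ≥ 2. The upper and lower bounds meet at 2, so that is the treewidth.

2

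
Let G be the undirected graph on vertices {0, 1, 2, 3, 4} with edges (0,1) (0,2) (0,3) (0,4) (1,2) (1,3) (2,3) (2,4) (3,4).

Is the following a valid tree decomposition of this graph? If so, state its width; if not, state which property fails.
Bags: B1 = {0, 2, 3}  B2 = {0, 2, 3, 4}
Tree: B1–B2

No — vertex 1 appears in no bag.

A tree decomposition must satisfy three properties: every vertex lies in some bag; for every edge, both endpoints lie together in some bag; and for every vertex, the bags containing it form a connected subtree. Here vertex 1 appears in no bag, so the decomposition is invalid.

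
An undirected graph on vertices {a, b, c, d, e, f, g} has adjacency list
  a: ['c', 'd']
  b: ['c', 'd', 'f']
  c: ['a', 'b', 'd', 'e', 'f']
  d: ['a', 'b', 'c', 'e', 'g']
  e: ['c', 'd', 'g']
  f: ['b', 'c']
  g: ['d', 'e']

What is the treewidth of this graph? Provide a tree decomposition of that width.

Every bag has size at most 3, so the width is 3 − 1 = 2 and tw(G) ≤ 2. For the lower bound, the 3 vertices {d, e, g} are pairwise adjacent, and any tree decomposition puts a clique entirely inside one bag — forcing width ≥ 2. Hence tw(G) = 2 exactly.

Treewidth 2.
One optimal decomposition is:
Bags: B1 = {c, d, e}  B2 = {b, c, d}  B3 = {d, e, g}  B4 = {a, c, d}  B5 = {b, c, f}
Tree: B1–B2, B1–B3, B1–B4, B2–B5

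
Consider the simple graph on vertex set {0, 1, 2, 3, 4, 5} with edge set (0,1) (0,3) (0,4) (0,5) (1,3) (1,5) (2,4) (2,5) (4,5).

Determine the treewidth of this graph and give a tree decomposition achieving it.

Every bag has size at most 3, so the width is 3 − 1 = 2 and tw(G) ≤ 2. Conversely, {0, 1, 3} is a clique of size 3, and the vertices of any clique must share a bag in every tree decomposition; so some bag has ≥ 3 vertices and tw(G) ≥ 2. Hence tw(G) = 2 exactly.

Treewidth 2.
Bags: B1 = {2, 4, 5}  B2 = {0, 4, 5}  B3 = {0, 1, 5}  B4 = {0, 1, 3}
Tree: B1–B2, B2–B3, B3–B4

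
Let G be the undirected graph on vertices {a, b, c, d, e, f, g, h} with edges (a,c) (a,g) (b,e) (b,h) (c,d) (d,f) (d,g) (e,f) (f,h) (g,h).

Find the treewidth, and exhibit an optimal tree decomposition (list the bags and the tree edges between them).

Every bag has size at most 3, so the width is 3 − 1 = 2 and tw(G) ≤ 2. For the lower bound, G contains the cycle a–c–d–g–a, so G is not a forest; only forests have treewidth ≤ 1, hence tw(G) ≥ 2. Hence tw(G) = 2 exactly.

Treewidth 2.
Bags: B1 = {a, c, g}  B2 = {c, d, g}  B3 = {d, g, h}  B4 = {d, f, h}  B5 = {b, f, h}  B6 = {b, e, f}
Tree: B1–B2, B2–B3, B3–B4, B4–B5, B5–B6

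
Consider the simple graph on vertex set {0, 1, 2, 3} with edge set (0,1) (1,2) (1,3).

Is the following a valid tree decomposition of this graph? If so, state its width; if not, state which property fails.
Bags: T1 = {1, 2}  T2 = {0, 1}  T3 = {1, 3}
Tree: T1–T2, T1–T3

Every vertex of G appears in some bag (union = {0, 1, 2, 3}); every edge is covered by a bag; and for each vertex v the set of bags containing v is connected in the bag tree. The decomposition is therefore valid. The largest bag has 2 vertices, so the width is 1.

Yes; width 1.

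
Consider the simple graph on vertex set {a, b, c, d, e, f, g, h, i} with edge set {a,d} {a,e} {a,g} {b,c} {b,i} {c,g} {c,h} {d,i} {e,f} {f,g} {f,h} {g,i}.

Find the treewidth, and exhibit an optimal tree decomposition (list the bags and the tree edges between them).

Treewidth 3.
One optimal decomposition is:
Bags: B1 = {a, b, d, i}  B2 = {a, b, g, i}  B3 = {a, b, c, g}  B4 = {a, c, e, g}  B5 = {c, e, f, g}  B6 = {c, e, f, h}
Tree: B1–B2, B2–B3, B3–B4, B4–B5, B5–B6

Every bag has size at most 4, so the width is 4 − 1 = 3 and tw(G) ≤ 3. For the lower bound: the 4 vertex sets {b,d,i}, {a}, {g}, {c,e,f,h} are disjoint, each induces a connected subgraph, and every pair is joined by at least one edge of G. Contracting each set to a single vertex therefore yields K_{4} as a minor, and since treewidth is minor-monotone, tw(G) ≥ tw(K_{4}) = 3. Combining the bounds, tw(G) = 3.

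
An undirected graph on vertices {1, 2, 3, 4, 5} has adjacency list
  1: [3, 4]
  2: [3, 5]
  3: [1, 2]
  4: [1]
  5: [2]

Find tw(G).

A width-1 tree decomposition is:
Bags: B1 = {1, 4}  B2 = {1, 3}  B3 = {2, 3}  B4 = {2, 5}
Tree: B1–B2, B2–B3, B3–B4
Every bag has size at most 2, so the width is 2 − 1 = 1 and tw(G) ≤ 1. G has an edge, so its treewidth is at least 1. The upper and lower bounds meet at 1, so that is the treewidth.

1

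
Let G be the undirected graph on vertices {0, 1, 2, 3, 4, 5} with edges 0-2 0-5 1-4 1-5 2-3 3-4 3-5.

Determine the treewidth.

2

A width-2 tree decomposition is:
Bags: B1 = {0, 2, 5}  B2 = {2, 3, 5}  B3 = {1, 3, 5}  B4 = {1, 3, 4}
Tree: B1–B2, B2–B3, B3–B4
Each bag holds 3 vertices, so the decomposition has width 2, which upper-bounds the treewidth. The edges 0–2–3–5–0 form a cycle, so G is not a tree and its treewidth is at least 2. The upper and lower bounds meet at 2, so that is the treewidth.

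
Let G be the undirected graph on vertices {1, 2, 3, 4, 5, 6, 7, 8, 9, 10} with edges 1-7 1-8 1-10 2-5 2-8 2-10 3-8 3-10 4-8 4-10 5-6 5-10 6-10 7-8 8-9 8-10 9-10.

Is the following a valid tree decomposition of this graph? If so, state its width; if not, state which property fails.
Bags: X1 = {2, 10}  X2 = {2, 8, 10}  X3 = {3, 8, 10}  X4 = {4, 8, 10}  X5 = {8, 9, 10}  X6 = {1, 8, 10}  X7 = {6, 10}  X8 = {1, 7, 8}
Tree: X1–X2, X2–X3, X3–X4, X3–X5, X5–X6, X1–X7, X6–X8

A tree decomposition must satisfy three properties: every vertex lies in some bag; for every edge, both endpoints lie together in some bag; and for every vertex, the bags containing it form a connected subtree. Here vertex 5 appears in no bag, so the decomposition is invalid.

No — vertex 5 appears in no bag.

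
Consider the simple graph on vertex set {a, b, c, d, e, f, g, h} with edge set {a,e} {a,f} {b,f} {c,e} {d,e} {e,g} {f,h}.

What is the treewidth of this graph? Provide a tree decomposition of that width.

Treewidth 1.
One optimal decomposition is:
Bags: B1 = {a, f}  B2 = {a, e}  B3 = {b, f}  B4 = {c, e}  B5 = {d, e}  B6 = {f, h}  B7 = {e, g}
Tree: B1–B2, B1–B3, B2–B4, B2–B5, B1–B6, B4–B7

The largest bag has 2 vertices, giving width 1; this decomposition certifies tw(G) ≤ 1. Any graph with an edge has treewidth ≥ 1, and G has the edge a–f. The upper and lower bounds meet at 1, so that is the treewidth.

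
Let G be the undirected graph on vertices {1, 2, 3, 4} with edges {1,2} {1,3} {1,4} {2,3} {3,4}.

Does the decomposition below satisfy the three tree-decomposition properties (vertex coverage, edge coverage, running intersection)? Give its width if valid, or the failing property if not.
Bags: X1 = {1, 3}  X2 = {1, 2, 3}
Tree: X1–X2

A tree decomposition must satisfy three properties: every vertex lies in some bag; for every edge, both endpoints lie together in some bag; and for every vertex, the bags containing it form a connected subtree. Here vertex 4 appears in no bag, so the decomposition is invalid.

No — vertex 4 appears in no bag.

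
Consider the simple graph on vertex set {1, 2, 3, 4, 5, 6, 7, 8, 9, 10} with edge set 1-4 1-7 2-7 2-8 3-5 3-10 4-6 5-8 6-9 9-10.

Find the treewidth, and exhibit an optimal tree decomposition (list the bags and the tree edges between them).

Treewidth 2.
One such decomposition:
Bags: B1 = {3, 5, 10}  B2 = {5, 9, 10}  B3 = {5, 6, 9}  B4 = {4, 5, 6}  B5 = {1, 4, 5}  B6 = {1, 5, 7}  B7 = {2, 5, 7}  B8 = {2, 5, 8}
Tree: B1–B2, B2–B3, B3–B4, B4–B5, B5–B6, B6–B7, B7–B8

Each bag holds 3 vertices, so the decomposition has width 2, which upper-bounds the treewidth. The edges 5–3–10–9–6–4–1–7–2–8–5 form a cycle, so G is not a tree and its treewidth is at least 2. The upper and lower bounds meet at 2, so that is the treewidth.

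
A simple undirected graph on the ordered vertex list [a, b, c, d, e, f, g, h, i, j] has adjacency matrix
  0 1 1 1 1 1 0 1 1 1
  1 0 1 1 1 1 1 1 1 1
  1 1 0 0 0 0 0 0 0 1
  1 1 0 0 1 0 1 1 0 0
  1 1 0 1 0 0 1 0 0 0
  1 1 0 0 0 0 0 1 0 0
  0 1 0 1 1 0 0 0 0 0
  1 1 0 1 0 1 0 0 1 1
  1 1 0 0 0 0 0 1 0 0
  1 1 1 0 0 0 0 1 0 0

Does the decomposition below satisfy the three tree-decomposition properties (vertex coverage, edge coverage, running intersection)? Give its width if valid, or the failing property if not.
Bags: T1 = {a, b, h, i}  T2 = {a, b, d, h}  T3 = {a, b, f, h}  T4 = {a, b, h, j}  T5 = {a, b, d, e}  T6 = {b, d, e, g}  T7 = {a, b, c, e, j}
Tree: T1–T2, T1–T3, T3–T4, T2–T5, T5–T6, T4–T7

A tree decomposition must satisfy three properties: every vertex lies in some bag; for every edge, both endpoints lie together in some bag; and for every vertex, the bags containing it form a connected subtree. Here bags containing vertex e are not connected in the tree, so the decomposition is invalid.

No — bags containing vertex e are not connected in the tree.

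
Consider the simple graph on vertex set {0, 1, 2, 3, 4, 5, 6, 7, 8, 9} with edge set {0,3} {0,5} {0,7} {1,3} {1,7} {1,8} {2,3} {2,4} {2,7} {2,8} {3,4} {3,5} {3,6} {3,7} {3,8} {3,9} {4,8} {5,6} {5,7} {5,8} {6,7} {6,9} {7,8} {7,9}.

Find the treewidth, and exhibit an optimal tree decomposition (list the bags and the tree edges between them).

Treewidth 3.
One optimal decomposition is:
Bags: B1 = {3, 5, 7, 8}  B2 = {3, 5, 6, 7}  B3 = {2, 3, 7, 8}  B4 = {3, 6, 7, 9}  B5 = {0, 3, 5, 7}  B6 = {2, 3, 4, 8}  B7 = {1, 3, 7, 8}
Tree: B1–B2, B1–B3, B2–B4, B2–B5, B3–B6, B3–B7

The largest bag has 4 vertices, giving width 3; this decomposition certifies tw(G) ≤ 3. On the other hand G contains the 4-clique {2, 3, 4, 8}. A clique must lie in a single bag of any decomposition, so no decomposition can have width below 3. Combining the bounds, tw(G) = 3.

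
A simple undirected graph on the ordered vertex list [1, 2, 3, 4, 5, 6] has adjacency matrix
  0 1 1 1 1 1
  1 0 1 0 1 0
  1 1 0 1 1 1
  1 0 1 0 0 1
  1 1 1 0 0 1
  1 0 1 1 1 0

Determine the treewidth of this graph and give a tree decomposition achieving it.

Treewidth 3.
Bags: B1 = {1, 3, 5, 6}  B2 = {1, 2, 3, 5}  B3 = {1, 3, 4, 6}
Tree: B1–B2, B1–B3

Every bag has size at most 4, so the width is 4 − 1 = 3 and tw(G) ≤ 3. On the other hand G contains the 4-clique {1, 3, 4, 6}. A clique must lie in a single bag of any decomposition, so no decomposition can have width below 3. Hence tw(G) = 3 exactly.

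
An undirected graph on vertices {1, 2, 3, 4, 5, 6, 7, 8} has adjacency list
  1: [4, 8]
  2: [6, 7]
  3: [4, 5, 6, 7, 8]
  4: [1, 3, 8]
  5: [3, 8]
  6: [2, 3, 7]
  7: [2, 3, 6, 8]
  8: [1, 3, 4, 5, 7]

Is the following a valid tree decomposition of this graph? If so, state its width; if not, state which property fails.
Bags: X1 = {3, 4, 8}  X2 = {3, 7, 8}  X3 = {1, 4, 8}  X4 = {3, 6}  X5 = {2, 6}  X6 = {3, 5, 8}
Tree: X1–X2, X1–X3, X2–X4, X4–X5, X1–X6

A tree decomposition must satisfy three properties: every vertex lies in some bag; for every edge, both endpoints lie together in some bag; and for every vertex, the bags containing it form a connected subtree. Here edge (7,6) lies in no bag, so the decomposition is invalid.

No — edge (7,6) lies in no bag.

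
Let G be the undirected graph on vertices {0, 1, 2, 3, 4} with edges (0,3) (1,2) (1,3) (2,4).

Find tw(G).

A width-1 tree decomposition is:
Bags: B1 = {0, 3}  B2 = {1, 3}  B3 = {1, 2}  B4 = {2, 4}
Tree: B1–B2, B2–B3, B3–B4
Every bag has size at most 2, so the width is 2 − 1 = 1 and tw(G) ≤ 1. Since G has at least one edge (e.g. 0–3), it is not an edgeless graph, so tw(G) ≥ 1. Therefore the treewidth is 1.

1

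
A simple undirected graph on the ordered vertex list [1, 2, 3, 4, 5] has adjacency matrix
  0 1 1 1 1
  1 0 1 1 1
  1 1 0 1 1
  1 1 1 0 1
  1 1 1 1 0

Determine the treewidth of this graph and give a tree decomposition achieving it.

Treewidth 4.
One such decomposition:
Bags: B1 = {1, 2, 3, 4, 5}
Tree: (single bag)

A single bag containing all 5 vertices is trivially a valid decomposition of width 4. On the other hand G contains the 5-clique {1, 2, 3, 4, 5}. A clique must lie in a single bag of any decomposition, so no decomposition can have width below 4. Therefore the treewidth is 4.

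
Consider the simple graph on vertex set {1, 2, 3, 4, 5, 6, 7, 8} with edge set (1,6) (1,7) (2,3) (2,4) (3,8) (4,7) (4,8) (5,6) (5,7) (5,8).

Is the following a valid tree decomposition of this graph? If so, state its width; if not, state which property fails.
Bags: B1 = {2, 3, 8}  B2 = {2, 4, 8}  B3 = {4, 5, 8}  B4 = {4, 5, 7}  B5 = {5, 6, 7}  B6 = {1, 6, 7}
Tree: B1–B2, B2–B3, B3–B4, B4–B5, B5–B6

Vertex coverage: the bags together contain {1, 2, 3, 4, 5, 6, 7, 8}, the full vertex set. Edge coverage: each edge of G has both endpoints in at least one bag. Running intersection: for every vertex, the bags containing it form a connected subtree. All three properties hold, so this is a valid tree decomposition of width max|bag| − 1 = 2, and hence tw(G) ≤ 2.

Yes; width 2.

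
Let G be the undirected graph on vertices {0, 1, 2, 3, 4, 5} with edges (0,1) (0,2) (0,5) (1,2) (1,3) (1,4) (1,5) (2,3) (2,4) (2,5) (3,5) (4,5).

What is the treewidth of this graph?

A width-3 tree decomposition is:
Bags: B1 = {0, 1, 2, 5}  B2 = {1, 2, 3, 5}  B3 = {1, 2, 4, 5}
Tree: B1–B2, B2–B3
Every bag has size at most 4, so the width is 4 − 1 = 3 and tw(G) ≤ 3. Conversely, {0, 1, 2, 5} is a clique of size 4, and the vertices of any clique must share a bag in every tree decomposition; so some bag has ≥ 4 vertices and tw(G) ≥ 3. Therefore the treewidth is 3.

3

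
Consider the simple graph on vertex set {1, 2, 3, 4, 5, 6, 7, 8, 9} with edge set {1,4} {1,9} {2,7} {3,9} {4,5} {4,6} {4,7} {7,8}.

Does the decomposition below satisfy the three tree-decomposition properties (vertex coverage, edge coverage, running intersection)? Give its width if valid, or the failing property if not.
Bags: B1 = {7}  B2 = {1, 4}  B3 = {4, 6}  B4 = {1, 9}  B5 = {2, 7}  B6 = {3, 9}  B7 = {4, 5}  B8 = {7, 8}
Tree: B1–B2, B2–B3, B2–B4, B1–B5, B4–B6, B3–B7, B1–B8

A tree decomposition must satisfy three properties: every vertex lies in some bag; for every edge, both endpoints lie together in some bag; and for every vertex, the bags containing it form a connected subtree. Here edge (4,7) lies in no bag, so the decomposition is invalid.

No — edge (4,7) lies in no bag.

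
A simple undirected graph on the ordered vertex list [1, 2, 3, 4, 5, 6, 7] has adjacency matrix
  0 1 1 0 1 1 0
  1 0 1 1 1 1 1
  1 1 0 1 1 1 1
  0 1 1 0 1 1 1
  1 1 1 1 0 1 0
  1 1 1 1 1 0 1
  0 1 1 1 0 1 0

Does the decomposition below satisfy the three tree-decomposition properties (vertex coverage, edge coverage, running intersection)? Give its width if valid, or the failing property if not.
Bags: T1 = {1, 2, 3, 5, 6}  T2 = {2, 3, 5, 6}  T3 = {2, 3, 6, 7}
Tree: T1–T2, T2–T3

A tree decomposition must satisfy three properties: every vertex lies in some bag; for every edge, both endpoints lie together in some bag; and for every vertex, the bags containing it form a connected subtree. Here vertex 4 appears in no bag, so the decomposition is invalid.

No — vertex 4 appears in no bag.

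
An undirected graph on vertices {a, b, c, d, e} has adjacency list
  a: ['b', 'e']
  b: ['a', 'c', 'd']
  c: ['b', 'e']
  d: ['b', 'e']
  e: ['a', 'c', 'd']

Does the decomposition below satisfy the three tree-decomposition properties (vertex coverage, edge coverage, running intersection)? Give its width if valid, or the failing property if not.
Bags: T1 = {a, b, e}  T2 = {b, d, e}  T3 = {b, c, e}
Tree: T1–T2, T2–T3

Every vertex of G appears in some bag (union = {a, b, c, d, e}); every edge is covered by a bag; and for each vertex v the set of bags containing v is connected in the bag tree. The decomposition is therefore valid. The largest bag has 3 vertices, so the width is 2.

Yes; width 2.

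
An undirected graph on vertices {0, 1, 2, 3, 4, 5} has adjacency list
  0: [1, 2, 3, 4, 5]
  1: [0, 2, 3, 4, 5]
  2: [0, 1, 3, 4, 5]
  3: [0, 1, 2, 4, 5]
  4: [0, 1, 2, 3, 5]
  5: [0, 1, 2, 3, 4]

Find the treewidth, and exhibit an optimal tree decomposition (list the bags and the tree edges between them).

With just one bag of size 6, the width is 6 − 1 = 5, so tw(G) ≤ 5. Conversely, {0, 1, 2, 3, 4, 5} is a clique of size 6, and the vertices of any clique must share a bag in every tree decomposition; so some bag has ≥ 6 vertices and tw(G) ≥ 5. The upper and lower bounds meet at 5, so that is the treewidth.

Treewidth 5.
One optimal decomposition is:
Bags: B1 = {0, 1, 2, 3, 4, 5}
Tree: (single bag)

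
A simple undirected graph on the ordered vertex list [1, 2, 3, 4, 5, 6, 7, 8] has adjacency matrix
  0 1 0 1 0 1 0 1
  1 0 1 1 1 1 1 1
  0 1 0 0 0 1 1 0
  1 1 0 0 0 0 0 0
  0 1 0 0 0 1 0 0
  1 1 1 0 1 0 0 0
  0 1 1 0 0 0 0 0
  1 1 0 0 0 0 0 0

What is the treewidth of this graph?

A width-2 tree decomposition is:
Bags: B1 = {2, 3, 7}  B2 = {2, 3, 6}  B3 = {1, 2, 6}  B4 = {2, 5, 6}  B5 = {1, 2, 4}  B6 = {1, 2, 8}
Tree: B1–B2, B2–B3, B2–B4, B3–B5, B5–B6
The largest bag has 3 vertices, giving width 2; this decomposition certifies tw(G) ≤ 2. On the other hand G contains the 3-clique {1, 2, 8}. A clique must lie in a single bag of any decomposition, so no decomposition can have width below 2. Hence tw(G) = 2 exactly.

2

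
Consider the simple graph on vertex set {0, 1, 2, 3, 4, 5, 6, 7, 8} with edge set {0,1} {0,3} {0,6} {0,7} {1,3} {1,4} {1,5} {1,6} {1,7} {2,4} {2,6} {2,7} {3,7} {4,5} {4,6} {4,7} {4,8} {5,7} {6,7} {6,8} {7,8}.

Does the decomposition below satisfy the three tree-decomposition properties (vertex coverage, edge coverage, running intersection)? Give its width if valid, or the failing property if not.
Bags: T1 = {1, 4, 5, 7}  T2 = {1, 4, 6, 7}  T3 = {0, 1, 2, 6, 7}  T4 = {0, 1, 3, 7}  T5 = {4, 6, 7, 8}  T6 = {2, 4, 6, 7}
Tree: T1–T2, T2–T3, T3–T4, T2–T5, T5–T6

No — bags containing vertex 2 are not connected in the tree.

A tree decomposition must satisfy three properties: every vertex lies in some bag; for every edge, both endpoints lie together in some bag; and for every vertex, the bags containing it form a connected subtree. Here bags containing vertex 2 are not connected in the tree, so the decomposition is invalid.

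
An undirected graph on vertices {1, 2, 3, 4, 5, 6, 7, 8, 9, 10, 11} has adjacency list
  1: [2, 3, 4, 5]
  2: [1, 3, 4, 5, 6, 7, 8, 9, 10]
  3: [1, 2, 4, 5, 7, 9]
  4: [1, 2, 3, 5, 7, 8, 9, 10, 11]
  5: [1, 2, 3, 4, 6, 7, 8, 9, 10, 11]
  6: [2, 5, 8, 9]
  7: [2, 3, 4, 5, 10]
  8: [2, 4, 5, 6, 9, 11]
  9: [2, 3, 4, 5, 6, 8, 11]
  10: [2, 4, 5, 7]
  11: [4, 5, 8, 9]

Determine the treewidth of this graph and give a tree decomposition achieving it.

Each bag holds 5 vertices, so the decomposition has width 4, which upper-bounds the treewidth. On the other hand G contains the 5-clique {2, 4, 5, 8, 9}. A clique must lie in a single bag of any decomposition, so no decomposition can have width below 4. Hence tw(G) = 4 exactly.

Treewidth 4.
One optimal decomposition is:
Bags: B1 = {2, 3, 4, 5, 9}  B2 = {2, 3, 4, 5, 7}  B3 = {2, 4, 5, 7, 10}  B4 = {1, 2, 3, 4, 5}  B5 = {2, 4, 5, 8, 9}  B6 = {2, 5, 6, 8, 9}  B7 = {4, 5, 8, 9, 11}
Tree: B1–B2, B2–B3, B2–B4, B1–B5, B5–B6, B5–B7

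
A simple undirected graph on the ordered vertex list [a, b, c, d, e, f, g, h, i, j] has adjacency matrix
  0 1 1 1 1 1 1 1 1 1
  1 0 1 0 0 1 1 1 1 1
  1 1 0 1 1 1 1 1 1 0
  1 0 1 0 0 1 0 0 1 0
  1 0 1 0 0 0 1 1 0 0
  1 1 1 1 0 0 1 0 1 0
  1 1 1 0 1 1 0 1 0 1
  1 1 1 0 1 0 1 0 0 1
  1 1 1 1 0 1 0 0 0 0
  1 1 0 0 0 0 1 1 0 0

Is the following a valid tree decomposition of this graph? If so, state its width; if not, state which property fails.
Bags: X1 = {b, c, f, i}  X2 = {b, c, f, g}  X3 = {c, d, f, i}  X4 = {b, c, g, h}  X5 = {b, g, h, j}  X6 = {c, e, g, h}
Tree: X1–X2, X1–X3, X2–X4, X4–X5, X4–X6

A tree decomposition must satisfy three properties: every vertex lies in some bag; for every edge, both endpoints lie together in some bag; and for every vertex, the bags containing it form a connected subtree. Here vertex a appears in no bag, so the decomposition is invalid.

No — vertex a appears in no bag.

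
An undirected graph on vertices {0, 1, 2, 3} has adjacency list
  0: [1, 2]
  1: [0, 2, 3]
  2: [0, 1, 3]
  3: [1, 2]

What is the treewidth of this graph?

A width-2 tree decomposition is:
Bags: B1 = {0, 1, 2}  B2 = {1, 2, 3}
Tree: B1–B2
Each bag holds 3 vertices, so the decomposition has width 2, which upper-bounds the treewidth. On the other hand G contains the 3-clique {0, 1, 2}. A clique must lie in a single bag of any decomposition, so no decomposition can have width below 2. Combining the bounds, tw(G) = 2.

2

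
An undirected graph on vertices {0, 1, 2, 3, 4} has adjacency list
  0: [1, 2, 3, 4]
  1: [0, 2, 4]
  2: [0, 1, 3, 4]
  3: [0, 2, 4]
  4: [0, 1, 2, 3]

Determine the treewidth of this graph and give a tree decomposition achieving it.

Treewidth 3.
One optimal decomposition is:
Bags: B1 = {0, 1, 2, 4}  B2 = {0, 2, 3, 4}
Tree: B1–B2

Every bag has size at most 4, so the width is 4 − 1 = 3 and tw(G) ≤ 3. For the lower bound, the 4 vertices {0, 1, 2, 4} are pairwise adjacent, and any tree decomposition puts a clique entirely inside one bag — forcing width ≥ 3. Combining the bounds, tw(G) = 3.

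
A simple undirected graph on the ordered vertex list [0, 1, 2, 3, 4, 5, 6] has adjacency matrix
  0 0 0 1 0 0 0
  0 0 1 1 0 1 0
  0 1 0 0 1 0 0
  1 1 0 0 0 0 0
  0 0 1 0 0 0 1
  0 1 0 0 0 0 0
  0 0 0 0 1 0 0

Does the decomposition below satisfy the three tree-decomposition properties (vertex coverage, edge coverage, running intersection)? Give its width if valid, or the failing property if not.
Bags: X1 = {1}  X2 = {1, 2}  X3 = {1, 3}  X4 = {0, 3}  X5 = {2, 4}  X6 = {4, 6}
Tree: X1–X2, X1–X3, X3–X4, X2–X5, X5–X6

No — vertex 5 appears in no bag.

A tree decomposition must satisfy three properties: every vertex lies in some bag; for every edge, both endpoints lie together in some bag; and for every vertex, the bags containing it form a connected subtree. Here vertex 5 appears in no bag, so the decomposition is invalid.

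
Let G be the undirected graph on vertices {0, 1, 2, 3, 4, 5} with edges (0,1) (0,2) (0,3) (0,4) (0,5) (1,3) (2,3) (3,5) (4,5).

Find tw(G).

A width-2 tree decomposition is:
Bags: B1 = {0, 2, 3}  B2 = {0, 1, 3}  B3 = {0, 3, 5}  B4 = {0, 4, 5}
Tree: B1–B2, B2–B3, B3–B4
Each bag holds 3 vertices, so the decomposition has width 2, which upper-bounds the treewidth. On the other hand G contains the 3-clique {0, 1, 3}. A clique must lie in a single bag of any decomposition, so no decomposition can have width below 2. Combining the bounds, tw(G) = 2.

2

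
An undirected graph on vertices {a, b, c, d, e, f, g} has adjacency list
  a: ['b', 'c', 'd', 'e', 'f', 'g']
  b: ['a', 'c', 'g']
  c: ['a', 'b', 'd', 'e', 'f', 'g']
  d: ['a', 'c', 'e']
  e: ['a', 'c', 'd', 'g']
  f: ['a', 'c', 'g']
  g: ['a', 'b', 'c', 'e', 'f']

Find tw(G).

3

A width-3 tree decomposition is:
Bags: B1 = {a, c, f, g}  B2 = {a, c, e, g}  B3 = {a, c, d, e}  B4 = {a, b, c, g}
Tree: B1–B2, B2–B3, B2–B4
Each bag holds 4 vertices, so the decomposition has width 3, which upper-bounds the treewidth. For the lower bound, the 4 vertices {a, c, d, e} are pairwise adjacent, and any tree decomposition puts a clique entirely inside one bag — forcing width ≥ 3. Therefore the treewidth is 3.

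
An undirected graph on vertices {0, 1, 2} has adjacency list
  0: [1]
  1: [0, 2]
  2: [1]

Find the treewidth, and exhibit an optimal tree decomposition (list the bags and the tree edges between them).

Every bag has size at most 2, so the width is 2 − 1 = 1 and tw(G) ≤ 1. G has an edge, so its treewidth is at least 1. Hence tw(G) = 1 exactly.

Treewidth 1.
One such decomposition:
Bags: B1 = {1, 2}  B2 = {0, 1}
Tree: B1–B2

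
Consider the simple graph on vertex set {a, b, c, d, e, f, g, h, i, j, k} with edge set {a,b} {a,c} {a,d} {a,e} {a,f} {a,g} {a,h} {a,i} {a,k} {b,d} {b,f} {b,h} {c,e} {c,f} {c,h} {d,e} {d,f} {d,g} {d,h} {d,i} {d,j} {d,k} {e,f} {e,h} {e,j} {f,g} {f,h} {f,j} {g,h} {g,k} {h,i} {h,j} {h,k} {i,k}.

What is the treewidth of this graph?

4

A width-4 tree decomposition is:
Bags: B1 = {a, b, d, f, h}  B2 = {a, d, f, g, h}  B3 = {a, d, e, f, h}  B4 = {a, d, g, h, k}  B5 = {d, e, f, h, j}  B6 = {a, c, e, f, h}  B7 = {a, d, h, i, k}
Tree: B1–B2, B1–B3, B2–B4, B3–B5, B3–B6, B4–B7
The largest bag has 5 vertices, giving width 4; this decomposition certifies tw(G) ≤ 4. Conversely, {d, e, f, h, j} is a clique of size 5, and the vertices of any clique must share a bag in every tree decomposition; so some bag has ≥ 5 vertices and tw(G) ≥ 4. Therefore the treewidth is 4.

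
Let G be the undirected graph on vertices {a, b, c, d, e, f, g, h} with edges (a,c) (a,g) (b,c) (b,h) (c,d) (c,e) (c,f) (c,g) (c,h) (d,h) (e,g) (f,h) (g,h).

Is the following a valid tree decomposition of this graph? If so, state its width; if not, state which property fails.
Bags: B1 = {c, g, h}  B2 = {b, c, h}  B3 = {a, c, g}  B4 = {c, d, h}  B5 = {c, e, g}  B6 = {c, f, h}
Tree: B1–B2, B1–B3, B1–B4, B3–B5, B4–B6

Yes; width 2.

Every vertex of G appears in some bag (union = {a, b, c, d, e, f, g, h}); every edge is covered by a bag; and for each vertex v the set of bags containing v is connected in the bag tree. The decomposition is therefore valid. The largest bag has 3 vertices, so the width is 2.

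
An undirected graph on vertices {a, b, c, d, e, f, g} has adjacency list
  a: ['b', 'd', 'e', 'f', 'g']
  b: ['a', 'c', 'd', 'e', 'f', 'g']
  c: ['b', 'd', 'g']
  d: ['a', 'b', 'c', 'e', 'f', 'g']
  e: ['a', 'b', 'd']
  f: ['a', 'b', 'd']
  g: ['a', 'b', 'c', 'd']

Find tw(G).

3

A width-3 tree decomposition is:
Bags: B1 = {a, b, d, g}  B2 = {a, b, d, e}  B3 = {a, b, d, f}  B4 = {b, c, d, g}
Tree: B1–B2, B2–B3, B1–B4
The largest bag has 4 vertices, giving width 3; this decomposition certifies tw(G) ≤ 3. For the lower bound, the 4 vertices {b, c, d, g} are pairwise adjacent, and any tree decomposition puts a clique entirely inside one bag — forcing width ≥ 3. The upper and lower bounds meet at 3, so that is the treewidth.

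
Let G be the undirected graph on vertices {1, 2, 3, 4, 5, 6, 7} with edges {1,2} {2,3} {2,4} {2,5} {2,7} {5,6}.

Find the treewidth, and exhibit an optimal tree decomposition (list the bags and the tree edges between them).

Every bag has size at most 2, so the width is 2 − 1 = 1 and tw(G) ≤ 1. Any graph with an edge has treewidth ≥ 1, and G has the edge 5–6. Therefore the treewidth is 1.

Treewidth 1.
One optimal decomposition is:
Bags: B1 = {5, 6}  B2 = {2, 5}  B3 = {2, 3}  B4 = {2, 4}  B5 = {2, 7}  B6 = {1, 2}
Tree: B1–B2, B2–B3, B3–B4, B4–B5, B5–B6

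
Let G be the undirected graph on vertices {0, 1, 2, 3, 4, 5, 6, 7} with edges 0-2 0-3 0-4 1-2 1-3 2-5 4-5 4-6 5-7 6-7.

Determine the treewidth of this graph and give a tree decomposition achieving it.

Treewidth 2.
One optimal decomposition is:
Bags: B1 = {1, 2, 3}  B2 = {0, 2, 3}  B3 = {0, 2, 5}  B4 = {0, 4, 5}  B5 = {4, 5, 7}  B6 = {4, 6, 7}
Tree: B1–B2, B2–B3, B3–B4, B4–B5, B5–B6

Every bag has size at most 3, so the width is 3 − 1 = 2 and tw(G) ≤ 2. For the lower bound, G contains the cycle 1–3–0–2–1, so G is not a forest; only forests have treewidth ≤ 1, hence tw(G) ≥ 2. Hence tw(G) = 2 exactly.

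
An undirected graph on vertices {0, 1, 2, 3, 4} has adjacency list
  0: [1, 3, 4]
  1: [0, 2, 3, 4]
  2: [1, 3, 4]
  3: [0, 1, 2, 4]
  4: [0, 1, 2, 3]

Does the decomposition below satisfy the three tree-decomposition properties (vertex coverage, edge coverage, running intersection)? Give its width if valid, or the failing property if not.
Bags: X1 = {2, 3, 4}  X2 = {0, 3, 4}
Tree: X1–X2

No — vertex 1 appears in no bag.

A tree decomposition must satisfy three properties: every vertex lies in some bag; for every edge, both endpoints lie together in some bag; and for every vertex, the bags containing it form a connected subtree. Here vertex 1 appears in no bag, so the decomposition is invalid.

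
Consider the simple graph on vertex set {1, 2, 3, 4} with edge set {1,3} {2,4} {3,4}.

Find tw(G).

1

A width-1 tree decomposition is:
Bags: B1 = {2, 4}  B2 = {3, 4}  B3 = {1, 3}
Tree: B1–B2, B2–B3
Every bag has size at most 2, so the width is 2 − 1 = 1 and tw(G) ≤ 1. Any graph with an edge has treewidth ≥ 1, and G has the edge 2–4. Therefore the treewidth is 1.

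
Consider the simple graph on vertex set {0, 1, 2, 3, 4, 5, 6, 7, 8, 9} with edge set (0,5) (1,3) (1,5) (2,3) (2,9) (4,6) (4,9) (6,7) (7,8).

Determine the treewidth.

A width-1 tree decomposition is:
Bags: B1 = {0, 5}  B2 = {1, 5}  B3 = {1, 3}  B4 = {2, 3}  B5 = {2, 9}  B6 = {4, 9}  B7 = {4, 6}  B8 = {6, 7}  B9 = {7, 8}
Tree: B1–B2, B2–B3, B3–B4, B4–B5, B5–B6, B6–B7, B7–B8, B8–B9
Every bag has size at most 2, so the width is 2 − 1 = 1 and tw(G) ≤ 1. Any graph with an edge has treewidth ≥ 1, and G has the edge 0–5. Hence tw(G) = 1 exactly.

1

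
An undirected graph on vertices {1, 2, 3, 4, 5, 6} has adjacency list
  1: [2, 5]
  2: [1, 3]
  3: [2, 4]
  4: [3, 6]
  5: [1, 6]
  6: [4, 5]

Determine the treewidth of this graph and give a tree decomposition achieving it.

Every bag has size at most 3, so the width is 3 − 1 = 2 and tw(G) ≤ 2. The edges 6–4–3–2–1–5–6 form a cycle, so G is not a tree and its treewidth is at least 2. Hence tw(G) = 2 exactly.

Treewidth 2.
One such decomposition:
Bags: B1 = {3, 4, 6}  B2 = {2, 3, 6}  B3 = {1, 2, 6}  B4 = {1, 5, 6}
Tree: B1–B2, B2–B3, B3–B4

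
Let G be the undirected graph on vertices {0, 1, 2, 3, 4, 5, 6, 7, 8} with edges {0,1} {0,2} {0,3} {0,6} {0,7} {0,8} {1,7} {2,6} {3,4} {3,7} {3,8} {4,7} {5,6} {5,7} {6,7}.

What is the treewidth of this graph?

A width-2 tree decomposition is:
Bags: B1 = {0, 3, 7}  B2 = {0, 6, 7}  B3 = {3, 4, 7}  B4 = {0, 1, 7}  B5 = {5, 6, 7}  B6 = {0, 3, 8}  B7 = {0, 2, 6}
Tree: B1–B2, B1–B3, B1–B4, B2–B5, B1–B6, B2–B7
Every bag has size at most 3, so the width is 3 − 1 = 2 and tw(G) ≤ 2. On the other hand G contains the 3-clique {0, 3, 8}. A clique must lie in a single bag of any decomposition, so no decomposition can have width below 2. Combining the bounds, tw(G) = 2.

2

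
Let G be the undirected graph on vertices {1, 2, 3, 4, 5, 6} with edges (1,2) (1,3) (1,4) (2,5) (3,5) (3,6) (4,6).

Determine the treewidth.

2

A width-2 tree decomposition is:
Bags: B1 = {1, 2, 5}  B2 = {1, 3, 5}  B3 = {1, 3, 4}  B4 = {3, 4, 6}
Tree: B1–B2, B2–B3, B3–B4
Every bag has size at most 3, so the width is 3 − 1 = 2 and tw(G) ≤ 2. The edges 2–5–3–1–2 form a cycle, so G is not a tree and its treewidth is at least 2. The upper and lower bounds meet at 2, so that is the treewidth.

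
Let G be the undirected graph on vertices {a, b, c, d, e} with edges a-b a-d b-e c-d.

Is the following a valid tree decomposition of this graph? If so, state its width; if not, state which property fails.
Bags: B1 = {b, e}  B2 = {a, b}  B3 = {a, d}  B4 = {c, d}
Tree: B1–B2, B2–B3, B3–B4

Every vertex of G appears in some bag (union = {a, b, c, d, e}); every edge is covered by a bag; and for each vertex v the set of bags containing v is connected in the bag tree. The decomposition is therefore valid. The largest bag has 2 vertices, so the width is 1.

Yes; width 1.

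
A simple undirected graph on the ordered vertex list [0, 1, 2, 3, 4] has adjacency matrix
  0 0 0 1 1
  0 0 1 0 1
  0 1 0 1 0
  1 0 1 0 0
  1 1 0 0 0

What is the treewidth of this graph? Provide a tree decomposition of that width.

Treewidth 2.
One such decomposition:
Bags: B1 = {1, 2, 4}  B2 = {2, 3, 4}  B3 = {0, 3, 4}
Tree: B1–B2, B2–B3

The largest bag has 3 vertices, giving width 2; this decomposition certifies tw(G) ≤ 2. Since 4–1–2–3–0–4 is a cycle in G, G is not acyclic. Forests are exactly the graphs of treewidth ≤ 1, so tw(G) ≥ 2. The upper and lower bounds meet at 2, so that is the treewidth.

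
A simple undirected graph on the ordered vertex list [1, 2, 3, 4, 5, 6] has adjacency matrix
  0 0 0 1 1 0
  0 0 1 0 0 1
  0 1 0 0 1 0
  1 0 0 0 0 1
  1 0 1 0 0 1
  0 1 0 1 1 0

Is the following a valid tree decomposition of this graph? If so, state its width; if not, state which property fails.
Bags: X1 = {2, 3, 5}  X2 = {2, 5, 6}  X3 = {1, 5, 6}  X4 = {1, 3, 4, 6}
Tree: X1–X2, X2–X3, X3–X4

A tree decomposition must satisfy three properties: every vertex lies in some bag; for every edge, both endpoints lie together in some bag; and for every vertex, the bags containing it form a connected subtree. Here bags containing vertex 3 are not connected in the tree, so the decomposition is invalid.

No — bags containing vertex 3 are not connected in the tree.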